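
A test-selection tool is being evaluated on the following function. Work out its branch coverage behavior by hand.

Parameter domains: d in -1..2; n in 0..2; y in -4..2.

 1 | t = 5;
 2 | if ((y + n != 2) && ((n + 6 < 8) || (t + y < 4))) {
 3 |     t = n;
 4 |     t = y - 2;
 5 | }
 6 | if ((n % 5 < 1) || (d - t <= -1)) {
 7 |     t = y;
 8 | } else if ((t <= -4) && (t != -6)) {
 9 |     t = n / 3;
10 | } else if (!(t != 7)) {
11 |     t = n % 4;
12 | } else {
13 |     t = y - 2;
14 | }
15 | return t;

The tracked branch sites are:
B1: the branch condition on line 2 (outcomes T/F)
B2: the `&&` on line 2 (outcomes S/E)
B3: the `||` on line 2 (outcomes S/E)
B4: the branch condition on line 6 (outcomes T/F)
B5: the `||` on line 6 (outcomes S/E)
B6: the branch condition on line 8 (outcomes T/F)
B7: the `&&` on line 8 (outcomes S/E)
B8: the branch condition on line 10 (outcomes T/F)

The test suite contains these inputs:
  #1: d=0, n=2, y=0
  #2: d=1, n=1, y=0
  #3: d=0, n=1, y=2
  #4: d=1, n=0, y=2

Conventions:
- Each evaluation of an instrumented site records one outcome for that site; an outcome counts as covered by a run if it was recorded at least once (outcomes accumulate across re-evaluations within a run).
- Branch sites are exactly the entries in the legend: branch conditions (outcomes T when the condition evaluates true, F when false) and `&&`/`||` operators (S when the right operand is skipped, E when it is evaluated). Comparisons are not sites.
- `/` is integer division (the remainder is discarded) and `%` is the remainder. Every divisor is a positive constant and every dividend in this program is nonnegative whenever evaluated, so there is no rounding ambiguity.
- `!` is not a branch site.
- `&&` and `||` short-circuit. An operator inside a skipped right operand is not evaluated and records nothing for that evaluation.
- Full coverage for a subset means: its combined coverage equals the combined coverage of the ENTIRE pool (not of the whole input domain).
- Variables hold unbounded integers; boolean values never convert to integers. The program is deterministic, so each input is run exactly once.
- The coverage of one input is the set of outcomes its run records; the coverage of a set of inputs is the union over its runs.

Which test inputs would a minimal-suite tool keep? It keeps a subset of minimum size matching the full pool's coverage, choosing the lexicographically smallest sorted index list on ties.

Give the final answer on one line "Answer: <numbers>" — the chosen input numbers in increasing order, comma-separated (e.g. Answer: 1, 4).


run #1 (d=0, n=2, y=0) records B1=F, B2=S, B4=T, B5=E
run #2 (d=1, n=1, y=0) records B1=T, B2=E, B3=S, B4=F, B5=E, B6=F, B7=S, B8=F
run #3 (d=0, n=1, y=2) records B1=T, B2=E, B3=S, B4=F, B5=E, B6=F, B7=S, B8=F
run #4 (d=1, n=0, y=2) records B1=F, B2=S, B4=T, B5=S
union over all inputs: B1=T, B1=F, B2=S, B2=E, B3=S, B4=T, B4=F, B5=S, B5=E, B6=F, B7=S, B8=F (12 outcomes)
every size-1 subset falls short of the 12 outcomes (best: 8/12)
size 2: inputs {2, 4} cover all 12 outcomes, and no lexicographically smaller subset of this size does
Answer: 2, 4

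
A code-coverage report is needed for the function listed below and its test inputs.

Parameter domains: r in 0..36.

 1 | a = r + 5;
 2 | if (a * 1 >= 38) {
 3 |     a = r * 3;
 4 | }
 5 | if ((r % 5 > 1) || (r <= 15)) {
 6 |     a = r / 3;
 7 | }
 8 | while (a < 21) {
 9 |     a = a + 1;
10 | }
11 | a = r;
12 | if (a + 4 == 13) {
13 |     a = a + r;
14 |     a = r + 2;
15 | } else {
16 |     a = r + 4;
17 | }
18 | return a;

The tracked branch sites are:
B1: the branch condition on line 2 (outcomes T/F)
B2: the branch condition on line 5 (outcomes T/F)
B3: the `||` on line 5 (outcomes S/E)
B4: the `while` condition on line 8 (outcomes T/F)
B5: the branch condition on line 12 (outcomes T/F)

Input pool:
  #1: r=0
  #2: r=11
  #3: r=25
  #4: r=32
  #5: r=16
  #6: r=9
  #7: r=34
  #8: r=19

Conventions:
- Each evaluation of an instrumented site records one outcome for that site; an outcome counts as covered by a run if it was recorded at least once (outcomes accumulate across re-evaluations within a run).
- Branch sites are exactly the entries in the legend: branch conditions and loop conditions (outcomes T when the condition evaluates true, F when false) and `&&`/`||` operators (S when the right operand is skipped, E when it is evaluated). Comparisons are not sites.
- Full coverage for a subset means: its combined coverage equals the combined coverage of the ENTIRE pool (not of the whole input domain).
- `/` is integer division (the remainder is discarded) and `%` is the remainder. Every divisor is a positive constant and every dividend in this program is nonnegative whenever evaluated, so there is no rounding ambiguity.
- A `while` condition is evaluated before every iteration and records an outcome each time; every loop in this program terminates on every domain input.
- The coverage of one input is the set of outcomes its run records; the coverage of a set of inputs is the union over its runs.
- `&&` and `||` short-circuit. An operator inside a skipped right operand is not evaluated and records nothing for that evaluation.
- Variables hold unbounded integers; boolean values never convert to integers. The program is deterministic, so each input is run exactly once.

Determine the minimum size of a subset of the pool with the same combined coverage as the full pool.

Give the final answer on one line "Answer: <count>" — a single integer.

input #1, r=0: outcomes B1=F, B2=T, B3=E, B4=T, B4=F, B5=F
input #2, r=11: outcomes B1=F, B2=T, B3=E, B4=T, B4=F, B5=F
input #3, r=25: outcomes B1=F, B2=F, B3=E, B4=F, B5=F
input #4, r=32: outcomes B1=F, B2=T, B3=S, B4=T, B4=F, B5=F
input #5, r=16: outcomes B1=F, B2=F, B3=E, B4=F, B5=F
input #6, r=9: outcomes B1=F, B2=T, B3=S, B4=T, B4=F, B5=T
input #7, r=34: outcomes B1=T, B2=T, B3=S, B4=T, B4=F, B5=F
input #8, r=19: outcomes B1=F, B2=T, B3=S, B4=T, B4=F, B5=F
the full pool covers 10 outcomes: B1=T, B1=F, B2=T, B2=F, B3=S, B3=E, B4=T, B4=F, B5=T, B5=F
size 1 is not enough: best union over all size-1 subsets is 6/10
size 2 is not enough: best union over all size-2 subsets is 9/10
the canonical winner is {3, 6, 7}: size 3, full 10-outcome coverage, earliest index list among size-3 covers

Answer: 3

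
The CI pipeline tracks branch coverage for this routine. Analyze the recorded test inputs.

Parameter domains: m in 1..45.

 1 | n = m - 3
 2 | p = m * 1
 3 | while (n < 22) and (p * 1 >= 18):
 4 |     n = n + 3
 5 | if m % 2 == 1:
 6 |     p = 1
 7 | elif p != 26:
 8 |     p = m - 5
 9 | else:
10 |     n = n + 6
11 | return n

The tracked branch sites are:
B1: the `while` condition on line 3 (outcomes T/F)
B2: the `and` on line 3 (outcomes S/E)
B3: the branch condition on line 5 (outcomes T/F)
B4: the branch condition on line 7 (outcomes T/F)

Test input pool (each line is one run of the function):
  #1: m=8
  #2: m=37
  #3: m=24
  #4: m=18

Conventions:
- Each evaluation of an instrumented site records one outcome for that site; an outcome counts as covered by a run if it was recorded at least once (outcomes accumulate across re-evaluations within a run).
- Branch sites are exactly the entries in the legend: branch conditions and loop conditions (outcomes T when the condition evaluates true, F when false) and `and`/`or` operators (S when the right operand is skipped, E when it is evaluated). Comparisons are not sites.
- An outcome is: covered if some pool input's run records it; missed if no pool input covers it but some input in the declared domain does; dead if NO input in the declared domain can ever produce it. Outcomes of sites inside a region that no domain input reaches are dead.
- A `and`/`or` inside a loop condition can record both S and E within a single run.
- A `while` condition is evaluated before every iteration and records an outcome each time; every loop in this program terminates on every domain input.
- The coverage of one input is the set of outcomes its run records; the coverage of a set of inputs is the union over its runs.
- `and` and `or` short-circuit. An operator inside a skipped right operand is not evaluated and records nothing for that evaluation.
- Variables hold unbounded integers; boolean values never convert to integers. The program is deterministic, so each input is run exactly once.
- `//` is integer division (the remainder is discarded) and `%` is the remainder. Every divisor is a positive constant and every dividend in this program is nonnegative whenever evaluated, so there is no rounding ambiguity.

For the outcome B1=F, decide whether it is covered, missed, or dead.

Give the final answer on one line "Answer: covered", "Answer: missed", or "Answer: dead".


B1=F is recorded by pool input(s) 1, 2, 3, 4 -> covered
Answer: covered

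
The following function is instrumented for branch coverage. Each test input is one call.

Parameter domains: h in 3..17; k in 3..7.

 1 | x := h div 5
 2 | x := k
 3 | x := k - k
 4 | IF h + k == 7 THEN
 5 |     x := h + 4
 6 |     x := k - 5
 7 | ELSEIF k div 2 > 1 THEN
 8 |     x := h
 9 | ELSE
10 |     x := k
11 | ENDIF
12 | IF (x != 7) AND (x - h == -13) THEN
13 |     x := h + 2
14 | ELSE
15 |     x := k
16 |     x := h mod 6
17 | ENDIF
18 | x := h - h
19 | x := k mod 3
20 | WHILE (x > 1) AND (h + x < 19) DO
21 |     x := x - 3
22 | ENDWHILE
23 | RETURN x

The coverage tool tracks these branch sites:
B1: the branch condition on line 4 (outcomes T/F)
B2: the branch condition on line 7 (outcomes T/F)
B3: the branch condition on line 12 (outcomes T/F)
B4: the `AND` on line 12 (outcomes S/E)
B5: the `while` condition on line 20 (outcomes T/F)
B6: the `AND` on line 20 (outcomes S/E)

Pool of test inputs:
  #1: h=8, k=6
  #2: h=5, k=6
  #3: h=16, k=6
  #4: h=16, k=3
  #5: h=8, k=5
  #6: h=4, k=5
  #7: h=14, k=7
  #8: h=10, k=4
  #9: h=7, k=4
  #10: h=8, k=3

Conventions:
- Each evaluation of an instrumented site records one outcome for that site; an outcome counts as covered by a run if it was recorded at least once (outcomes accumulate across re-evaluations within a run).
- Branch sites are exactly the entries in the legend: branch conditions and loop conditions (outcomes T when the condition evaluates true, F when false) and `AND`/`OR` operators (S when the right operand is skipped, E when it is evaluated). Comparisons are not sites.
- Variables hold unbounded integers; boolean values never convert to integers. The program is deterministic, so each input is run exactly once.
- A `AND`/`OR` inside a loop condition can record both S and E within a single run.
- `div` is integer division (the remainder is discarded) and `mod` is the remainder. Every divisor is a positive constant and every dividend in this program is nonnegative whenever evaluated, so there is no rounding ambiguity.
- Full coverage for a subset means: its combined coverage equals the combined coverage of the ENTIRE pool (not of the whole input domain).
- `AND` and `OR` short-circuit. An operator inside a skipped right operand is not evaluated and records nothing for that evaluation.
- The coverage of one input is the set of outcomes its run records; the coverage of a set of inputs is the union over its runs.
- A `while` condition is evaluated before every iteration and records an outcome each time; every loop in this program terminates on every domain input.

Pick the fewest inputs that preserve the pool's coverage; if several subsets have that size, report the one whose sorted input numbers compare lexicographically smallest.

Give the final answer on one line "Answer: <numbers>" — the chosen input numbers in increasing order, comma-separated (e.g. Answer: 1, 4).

input #1 (h=8, k=6): events B1->F, B2->T, B4->E, B3->F, B6->S, B5->F; covers B1=F, B2=T, B3=F, B4=E, B5=F, B6=S
input #2 (h=5, k=6): events B1->F, B2->T, B4->E, B3->F, B6->S, B5->F; covers B1=F, B2=T, B3=F, B4=E, B5=F, B6=S
input #3 (h=16, k=6): events B1->F, B2->T, B4->E, B3->F, B6->S, B5->F; covers B1=F, B2=T, B3=F, B4=E, B5=F, B6=S
input #4 (h=16, k=3): events B1->F, B2->F, B4->E, B3->T, B6->S, B5->F; covers B1=F, B2=F, B3=T, B4=E, B5=F, B6=S
input #5 (h=8, k=5): events B1->F, B2->T, B4->E, B3->F, B6->E, B5->T, B6->S, B5->F; covers B1=F, B2=T, B3=F, B4=E, B5=T, B5=F, B6=S, B6=E
input #6 (h=4, k=5): events B1->F, B2->T, B4->E, B3->F, B6->E, B5->T, B6->S, B5->F; covers B1=F, B2=T, B3=F, B4=E, B5=T, B5=F, B6=S, B6=E
input #7 (h=14, k=7): events B1->F, B2->T, B4->E, B3->F, B6->S, B5->F; covers B1=F, B2=T, B3=F, B4=E, B5=F, B6=S
input #8 (h=10, k=4): events B1->F, B2->T, B4->E, B3->F, B6->S, B5->F; covers B1=F, B2=T, B3=F, B4=E, B5=F, B6=S
input #9 (h=7, k=4): events B1->F, B2->T, B4->S, B3->F, B6->S, B5->F; covers B1=F, B2=T, B3=F, B4=S, B5=F, B6=S
input #10 (h=8, k=3): events B1->F, B2->F, B4->E, B3->F, B6->S, B5->F; covers B1=F, B2=F, B3=F, B4=E, B5=F, B6=S
union over all inputs: B1=F, B2=T, B2=F, B3=T, B3=F, B4=S, B4=E, B5=T, B5=F, B6=S, B6=E (11 outcomes)
no size-1 subset reaches all 11 outcomes (best union: 8/11)
no size-2 subset reaches all 11 outcomes (best union: 10/11)
size 3: inputs {4, 5, 9} cover all 11 outcomes, and no lexicographically smaller subset of this size does

Answer: 4, 5, 9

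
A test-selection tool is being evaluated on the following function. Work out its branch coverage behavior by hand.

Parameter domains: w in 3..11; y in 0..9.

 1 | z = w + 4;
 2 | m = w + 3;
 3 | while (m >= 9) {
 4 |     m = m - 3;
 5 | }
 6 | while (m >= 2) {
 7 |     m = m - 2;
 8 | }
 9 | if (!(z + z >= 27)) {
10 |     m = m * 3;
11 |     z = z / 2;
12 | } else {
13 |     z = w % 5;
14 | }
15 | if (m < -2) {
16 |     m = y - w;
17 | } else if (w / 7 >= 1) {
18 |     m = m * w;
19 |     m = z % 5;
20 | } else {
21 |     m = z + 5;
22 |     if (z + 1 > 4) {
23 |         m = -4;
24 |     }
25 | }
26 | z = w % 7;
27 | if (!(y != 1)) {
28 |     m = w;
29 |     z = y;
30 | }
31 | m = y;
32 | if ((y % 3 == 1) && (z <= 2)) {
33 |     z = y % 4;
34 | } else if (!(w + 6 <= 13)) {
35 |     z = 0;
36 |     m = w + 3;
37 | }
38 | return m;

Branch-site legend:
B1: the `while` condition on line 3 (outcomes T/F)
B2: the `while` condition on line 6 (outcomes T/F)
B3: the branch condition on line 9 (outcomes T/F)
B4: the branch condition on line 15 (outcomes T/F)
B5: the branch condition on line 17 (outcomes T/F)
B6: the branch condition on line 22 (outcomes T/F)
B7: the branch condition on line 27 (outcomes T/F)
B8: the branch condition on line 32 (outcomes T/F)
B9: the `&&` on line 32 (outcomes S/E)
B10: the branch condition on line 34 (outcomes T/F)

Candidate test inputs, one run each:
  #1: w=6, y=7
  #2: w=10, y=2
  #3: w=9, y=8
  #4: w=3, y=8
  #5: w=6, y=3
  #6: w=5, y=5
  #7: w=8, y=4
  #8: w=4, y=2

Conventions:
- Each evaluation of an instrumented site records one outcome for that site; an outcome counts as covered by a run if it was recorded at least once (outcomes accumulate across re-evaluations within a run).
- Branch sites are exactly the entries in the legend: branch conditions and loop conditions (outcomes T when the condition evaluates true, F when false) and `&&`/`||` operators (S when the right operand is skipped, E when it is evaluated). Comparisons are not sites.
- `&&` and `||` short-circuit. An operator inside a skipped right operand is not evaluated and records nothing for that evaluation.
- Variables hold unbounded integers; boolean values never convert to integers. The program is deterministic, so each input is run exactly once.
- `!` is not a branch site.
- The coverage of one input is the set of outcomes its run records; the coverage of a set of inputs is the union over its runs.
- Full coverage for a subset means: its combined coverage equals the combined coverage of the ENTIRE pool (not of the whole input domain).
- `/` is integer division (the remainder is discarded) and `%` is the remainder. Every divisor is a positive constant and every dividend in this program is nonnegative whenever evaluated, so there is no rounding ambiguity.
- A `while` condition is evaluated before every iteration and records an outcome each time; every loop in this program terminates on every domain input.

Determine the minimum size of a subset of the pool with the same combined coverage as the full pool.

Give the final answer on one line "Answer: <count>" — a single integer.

test 1 (w=6, y=7) fires B1->T, B1->F, B2->T, B2->T, B2->T, B2->F, B3->T, B4->F, B5->F, B6->T, B7->F, B9->E, B8->F, B10->F; hits B1=T, B1=F, B2=T, B2=F, B3=T, B4=F, B5=F, B6=T, B7=F, B8=F, B9=E, B10=F
test 2 (w=10, y=2) fires B1->T, B1->T, B1->F, B2->T, B2->T, B2->T, B2->F, B3->F, B4->F, B5->T, B7->F, B9->S, B8->F, B10->T; hits B1=T, B1=F, B2=T, B2=F, B3=F, B4=F, B5=T, B7=F, B8=F, B9=S, B10=T
test 3 (w=9, y=8) fires B1->T, B1->T, B1->F, B2->T, B2->T, B2->T, B2->F, B3->T, B4->F, B5->T, B7->F, B9->S, B8->F, B10->T; hits B1=T, B1=F, B2=T, B2=F, B3=T, B4=F, B5=T, B7=F, B8=F, B9=S, B10=T
test 4 (w=3, y=8) fires B1->F, B2->T, B2->T, B2->T, B2->F, B3->T, B4->F, B5->F, B6->F, B7->F, B9->S, B8->F, B10->F; hits B1=F, B2=T, B2=F, B3=T, B4=F, B5=F, B6=F, B7=F, B8=F, B9=S, B10=F
test 5 (w=6, y=3) fires B1->T, B1->F, B2->T, B2->T, B2->T, B2->F, B3->T, B4->F, B5->F, B6->T, B7->F, B9->S, B8->F, B10->F; hits B1=T, B1=F, B2=T, B2=F, B3=T, B4=F, B5=F, B6=T, B7=F, B8=F, B9=S, B10=F
test 6 (w=5, y=5) fires B1->F, B2->T, B2->T, B2->T, B2->T, B2->F, B3->T, B4->F, B5->F, B6->T, B7->F, B9->S, B8->F, B10->F; hits B1=F, B2=T, B2=F, B3=T, B4=F, B5=F, B6=T, B7=F, B8=F, B9=S, B10=F
test 7 (w=8, y=4) fires B1->T, B1->F, B2->T, B2->T, B2->T, B2->T, B2->F, B3->T, B4->F, B5->T, B7->F, B9->E, B8->T; hits B1=T, B1=F, B2=T, B2=F, B3=T, B4=F, B5=T, B7=F, B8=T, B9=E
test 8 (w=4, y=2) fires B1->F, B2->T, B2->T, B2->T, B2->F, B3->T, B4->F, B5->F, B6->T, B7->F, B9->S, B8->F, B10->F; hits B1=F, B2=T, B2=F, B3=T, B4=F, B5=F, B6=T, B7=F, B8=F, B9=S, B10=F
together the pool reaches 18 outcomes: B1=T, B1=F, B2=T, B2=F, B3=T, B3=F, B4=F, B5=T, B5=F, B6=T, B6=F, B7=F, B8=T, B8=F, B9=S, B9=E, B10=T, B10=F
checked all size-1 subsets: none covers 18 outcomes (max 12/18)
checked all size-2 subsets: none covers 18 outcomes (max 16/18)
checked all size-3 subsets: none covers 18 outcomes (max 17/18)
the canonical winner is {1, 2, 4, 7}: size 4, full 18-outcome coverage, earliest index list among size-4 covers

Answer: 4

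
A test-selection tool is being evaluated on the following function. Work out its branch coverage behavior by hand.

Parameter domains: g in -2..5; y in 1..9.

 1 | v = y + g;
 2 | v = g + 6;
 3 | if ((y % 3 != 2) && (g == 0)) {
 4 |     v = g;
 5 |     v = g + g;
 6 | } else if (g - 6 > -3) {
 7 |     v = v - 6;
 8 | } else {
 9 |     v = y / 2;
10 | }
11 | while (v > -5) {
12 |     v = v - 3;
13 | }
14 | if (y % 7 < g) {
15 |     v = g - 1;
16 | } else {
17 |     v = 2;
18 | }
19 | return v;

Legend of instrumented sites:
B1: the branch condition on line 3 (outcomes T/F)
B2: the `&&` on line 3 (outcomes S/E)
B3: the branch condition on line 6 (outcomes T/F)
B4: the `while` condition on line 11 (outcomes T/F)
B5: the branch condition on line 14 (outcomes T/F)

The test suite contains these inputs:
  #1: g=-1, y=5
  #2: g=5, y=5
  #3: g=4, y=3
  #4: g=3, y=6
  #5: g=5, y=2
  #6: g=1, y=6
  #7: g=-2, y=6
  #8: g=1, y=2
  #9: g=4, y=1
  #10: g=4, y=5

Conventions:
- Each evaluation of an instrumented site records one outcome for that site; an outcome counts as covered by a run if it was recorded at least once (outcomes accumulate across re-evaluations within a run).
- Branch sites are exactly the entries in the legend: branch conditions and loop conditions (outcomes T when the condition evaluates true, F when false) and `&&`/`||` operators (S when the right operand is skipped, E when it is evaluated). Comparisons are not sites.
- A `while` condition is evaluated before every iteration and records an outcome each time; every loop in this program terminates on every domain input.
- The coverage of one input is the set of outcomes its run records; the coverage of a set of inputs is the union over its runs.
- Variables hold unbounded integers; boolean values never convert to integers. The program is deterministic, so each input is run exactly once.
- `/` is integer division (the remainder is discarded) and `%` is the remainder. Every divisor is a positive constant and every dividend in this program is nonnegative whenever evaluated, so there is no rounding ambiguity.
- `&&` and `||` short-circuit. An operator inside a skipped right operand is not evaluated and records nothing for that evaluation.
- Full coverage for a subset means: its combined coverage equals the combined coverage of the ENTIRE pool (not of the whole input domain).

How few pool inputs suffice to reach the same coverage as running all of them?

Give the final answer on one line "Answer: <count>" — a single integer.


test 1 (g=-1, y=5) fires B2->S, B1->F, B3->F, B4->T, B4->T, B4->T, B4->F, B5->F; hits B1=F, B2=S, B3=F, B4=T, B4=F, B5=F
test 2 (g=5, y=5) fires B2->S, B1->F, B3->T, B4->T, B4->T, B4->T, B4->T, B4->F, B5->F; hits B1=F, B2=S, B3=T, B4=T, B4=F, B5=F
test 3 (g=4, y=3) fires B2->E, B1->F, B3->T, B4->T, B4->T, B4->T, B4->F, B5->T; hits B1=F, B2=E, B3=T, B4=T, B4=F, B5=T
test 4 (g=3, y=6) fires B2->E, B1->F, B3->F, B4->T, B4->T, B4->T, B4->F, B5->F; hits B1=F, B2=E, B3=F, B4=T, B4=F, B5=F
test 5 (g=5, y=2) fires B2->S, B1->F, B3->T, B4->T, B4->T, B4->T, B4->T, B4->F, B5->T; hits B1=F, B2=S, B3=T, B4=T, B4=F, B5=T
test 6 (g=1, y=6) fires B2->E, B1->F, B3->F, B4->T, B4->T, B4->T, B4->F, B5->F; hits B1=F, B2=E, B3=F, B4=T, B4=F, B5=F
test 7 (g=-2, y=6) fires B2->E, B1->F, B3->F, B4->T, B4->T, B4->T, B4->F, B5->F; hits B1=F, B2=E, B3=F, B4=T, B4=F, B5=F
test 8 (g=1, y=2) fires B2->S, B1->F, B3->F, B4->T, B4->T, B4->F, B5->F; hits B1=F, B2=S, B3=F, B4=T, B4=F, B5=F
test 9 (g=4, y=1) fires B2->E, B1->F, B3->T, B4->T, B4->T, B4->T, B4->F, B5->T; hits B1=F, B2=E, B3=T, B4=T, B4=F, B5=T
test 10 (g=4, y=5) fires B2->S, B1->F, B3->T, B4->T, B4->T, B4->T, B4->F, B5->F; hits B1=F, B2=S, B3=T, B4=T, B4=F, B5=F
the full pool covers 9 outcomes: B1=F, B2=S, B2=E, B3=T, B3=F, B4=T, B4=F, B5=T, B5=F
no size-1 subset reaches all 9 outcomes (best union: 6/9)
size 2: inputs {1, 3} cover all 9 outcomes, and no lexicographically smaller subset of this size does
Answer: 2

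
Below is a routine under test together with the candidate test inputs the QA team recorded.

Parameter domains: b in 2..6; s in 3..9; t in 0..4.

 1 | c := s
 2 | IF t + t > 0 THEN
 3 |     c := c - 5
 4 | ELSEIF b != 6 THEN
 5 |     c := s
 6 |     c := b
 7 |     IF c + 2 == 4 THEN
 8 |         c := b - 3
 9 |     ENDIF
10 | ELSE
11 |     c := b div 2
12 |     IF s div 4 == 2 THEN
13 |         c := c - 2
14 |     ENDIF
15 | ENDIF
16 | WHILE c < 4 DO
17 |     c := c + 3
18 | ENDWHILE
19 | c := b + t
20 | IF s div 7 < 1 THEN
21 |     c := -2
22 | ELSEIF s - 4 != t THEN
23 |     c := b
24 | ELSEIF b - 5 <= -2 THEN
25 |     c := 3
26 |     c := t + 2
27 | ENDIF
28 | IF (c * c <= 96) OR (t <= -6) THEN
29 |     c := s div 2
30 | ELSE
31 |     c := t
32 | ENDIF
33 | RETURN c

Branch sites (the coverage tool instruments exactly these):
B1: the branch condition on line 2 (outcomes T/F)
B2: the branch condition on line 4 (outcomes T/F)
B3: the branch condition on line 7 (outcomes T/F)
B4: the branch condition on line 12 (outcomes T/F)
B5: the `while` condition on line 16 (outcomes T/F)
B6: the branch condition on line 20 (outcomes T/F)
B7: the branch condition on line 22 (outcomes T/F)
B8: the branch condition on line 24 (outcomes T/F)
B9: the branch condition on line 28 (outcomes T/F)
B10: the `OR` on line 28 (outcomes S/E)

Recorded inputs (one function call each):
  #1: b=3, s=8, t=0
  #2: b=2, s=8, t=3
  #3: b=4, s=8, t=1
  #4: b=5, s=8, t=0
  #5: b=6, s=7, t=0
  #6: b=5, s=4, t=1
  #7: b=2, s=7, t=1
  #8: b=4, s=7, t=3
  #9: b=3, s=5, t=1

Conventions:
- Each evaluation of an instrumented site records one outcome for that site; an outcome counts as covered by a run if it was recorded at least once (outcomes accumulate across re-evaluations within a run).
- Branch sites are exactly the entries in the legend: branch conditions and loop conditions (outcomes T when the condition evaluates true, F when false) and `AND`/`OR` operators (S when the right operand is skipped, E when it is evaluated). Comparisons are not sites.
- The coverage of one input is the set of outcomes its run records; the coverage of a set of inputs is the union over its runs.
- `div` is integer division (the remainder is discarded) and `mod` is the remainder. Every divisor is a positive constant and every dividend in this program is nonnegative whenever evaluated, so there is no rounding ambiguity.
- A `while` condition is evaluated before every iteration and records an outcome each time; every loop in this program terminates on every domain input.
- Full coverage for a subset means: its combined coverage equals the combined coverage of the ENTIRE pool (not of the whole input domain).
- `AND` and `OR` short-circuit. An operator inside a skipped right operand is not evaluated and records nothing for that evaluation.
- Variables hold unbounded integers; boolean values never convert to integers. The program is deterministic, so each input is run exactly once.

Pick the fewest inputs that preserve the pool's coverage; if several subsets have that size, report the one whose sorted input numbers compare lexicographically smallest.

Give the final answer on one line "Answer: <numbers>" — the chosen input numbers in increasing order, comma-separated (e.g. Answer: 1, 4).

test 1 (b=3, s=8, t=0) hits B1=F, B2=T, B3=F, B5=T, B5=F, B6=F, B7=T, B9=T, B10=S
test 2 (b=2, s=8, t=3) hits B1=T, B5=T, B5=F, B6=F, B7=T, B9=T, B10=S
test 3 (b=4, s=8, t=1) hits B1=T, B5=T, B5=F, B6=F, B7=T, B9=T, B10=S
test 4 (b=5, s=8, t=0) hits B1=F, B2=T, B3=F, B5=F, B6=F, B7=T, B9=T, B10=S
test 5 (b=6, s=7, t=0) hits B1=F, B2=F, B4=F, B5=T, B5=F, B6=F, B7=T, B9=T, B10=S
test 6 (b=5, s=4, t=1) hits B1=T, B5=T, B5=F, B6=T, B9=T, B10=S
test 7 (b=2, s=7, t=1) hits B1=T, B5=T, B5=F, B6=F, B7=T, B9=T, B10=S
test 8 (b=4, s=7, t=3) hits B1=T, B5=T, B5=F, B6=F, B7=F, B8=F, B9=T, B10=S
test 9 (b=3, s=5, t=1) hits B1=T, B5=T, B5=F, B6=T, B9=T, B10=S
pool-wide coverage (15 outcomes): B1=T, B1=F, B2=T, B2=F, B3=F, B4=F, B5=T, B5=F, B6=T, B6=F, B7=T, B7=F, B8=F, B9=T, B10=S
every size-1 subset falls short of the 15 outcomes (best: 9/15)
every size-2 subset falls short of the 15 outcomes (best: 12/15)
every size-3 subset falls short of the 15 outcomes (best: 14/15)
at size 4, {1, 5, 6, 8} reaches all 15 outcomes; every lexicographically earlier size-4 subset fails

Answer: 1, 5, 6, 8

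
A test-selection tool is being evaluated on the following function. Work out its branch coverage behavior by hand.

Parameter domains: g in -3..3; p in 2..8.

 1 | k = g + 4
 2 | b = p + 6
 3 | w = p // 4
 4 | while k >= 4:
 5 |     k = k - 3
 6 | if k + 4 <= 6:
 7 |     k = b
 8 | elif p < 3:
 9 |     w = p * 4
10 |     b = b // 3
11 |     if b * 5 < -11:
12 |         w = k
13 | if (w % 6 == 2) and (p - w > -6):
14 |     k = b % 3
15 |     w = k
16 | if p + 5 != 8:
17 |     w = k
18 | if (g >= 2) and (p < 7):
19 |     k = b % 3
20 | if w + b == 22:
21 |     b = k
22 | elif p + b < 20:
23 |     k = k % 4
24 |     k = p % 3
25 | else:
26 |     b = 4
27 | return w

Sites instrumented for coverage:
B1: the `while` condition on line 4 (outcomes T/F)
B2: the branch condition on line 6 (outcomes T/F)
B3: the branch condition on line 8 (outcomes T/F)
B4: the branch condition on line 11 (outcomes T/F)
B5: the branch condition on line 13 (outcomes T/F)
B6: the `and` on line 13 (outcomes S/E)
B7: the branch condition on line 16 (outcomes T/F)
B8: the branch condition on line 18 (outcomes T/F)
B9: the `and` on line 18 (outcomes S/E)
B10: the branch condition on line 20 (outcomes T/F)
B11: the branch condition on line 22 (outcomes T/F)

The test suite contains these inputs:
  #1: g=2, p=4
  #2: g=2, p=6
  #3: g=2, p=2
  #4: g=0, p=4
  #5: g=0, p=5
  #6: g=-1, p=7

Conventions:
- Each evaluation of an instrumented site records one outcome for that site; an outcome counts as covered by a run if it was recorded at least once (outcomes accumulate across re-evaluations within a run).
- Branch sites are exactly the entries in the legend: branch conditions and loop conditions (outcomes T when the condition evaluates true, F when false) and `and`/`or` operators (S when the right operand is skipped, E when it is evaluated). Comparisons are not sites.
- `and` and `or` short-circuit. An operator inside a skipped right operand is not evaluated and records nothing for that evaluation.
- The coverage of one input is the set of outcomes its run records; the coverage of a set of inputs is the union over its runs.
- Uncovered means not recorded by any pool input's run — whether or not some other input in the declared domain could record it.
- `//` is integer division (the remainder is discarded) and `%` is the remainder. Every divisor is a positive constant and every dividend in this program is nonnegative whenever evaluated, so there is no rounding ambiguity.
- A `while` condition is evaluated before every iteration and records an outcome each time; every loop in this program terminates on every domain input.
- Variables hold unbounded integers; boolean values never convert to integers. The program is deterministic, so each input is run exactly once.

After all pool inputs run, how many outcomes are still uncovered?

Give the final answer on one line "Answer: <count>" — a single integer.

run #1 (g=2, p=4) runs B1->T, B1->F, B2->F, B3->F, B6->S, B5->F, B7->T, B9->E, B8->T, B10->F, B11->T; records B1=T, B1=F, B2=F, B3=F, B5=F, B6=S, B7=T, B8=T, B9=E, B10=F, B11=T
run #2 (g=2, p=6) runs B1->T, B1->F, B2->F, B3->F, B6->S, B5->F, B7->T, B9->E, B8->T, B10->F, B11->T; records B1=T, B1=F, B2=F, B3=F, B5=F, B6=S, B7=T, B8=T, B9=E, B10=F, B11=T
run #3 (g=2, p=2) runs B1->T, B1->F, B2->F, B3->T, B4->F, B6->E, B5->F, B7->T, B9->E, B8->T, B10->F, B11->T; records B1=T, B1=F, B2=F, B3=T, B4=F, B5=F, B6=E, B7=T, B8=T, B9=E, B10=F, B11=T
run #4 (g=0, p=4) runs B1->T, B1->F, B2->T, B6->S, B5->F, B7->T, B9->S, B8->F, B10->F, B11->T; records B1=T, B1=F, B2=T, B5=F, B6=S, B7=T, B8=F, B9=S, B10=F, B11=T
run #5 (g=0, p=5) runs B1->T, B1->F, B2->T, B6->S, B5->F, B7->T, B9->S, B8->F, B10->T; records B1=T, B1=F, B2=T, B5=F, B6=S, B7=T, B8=F, B9=S, B10=T
run #6 (g=-1, p=7) runs B1->F, B2->F, B3->F, B6->S, B5->F, B7->T, B9->S, B8->F, B10->F, B11->F; records B1=F, B2=F, B3=F, B5=F, B6=S, B7=T, B8=F, B9=S, B10=F, B11=F
union over the pool: B1=T, B1=F, B2=T, B2=F, B3=T, B3=F, B4=F, B5=F, B6=S, B6=E, B7=T, B8=T, B8=F, B9=S, B9=E, B10=T, B10=F, B11=T, B11=F
uncovered (3 of 22): B4=T, B5=T, B7=F

Answer: 3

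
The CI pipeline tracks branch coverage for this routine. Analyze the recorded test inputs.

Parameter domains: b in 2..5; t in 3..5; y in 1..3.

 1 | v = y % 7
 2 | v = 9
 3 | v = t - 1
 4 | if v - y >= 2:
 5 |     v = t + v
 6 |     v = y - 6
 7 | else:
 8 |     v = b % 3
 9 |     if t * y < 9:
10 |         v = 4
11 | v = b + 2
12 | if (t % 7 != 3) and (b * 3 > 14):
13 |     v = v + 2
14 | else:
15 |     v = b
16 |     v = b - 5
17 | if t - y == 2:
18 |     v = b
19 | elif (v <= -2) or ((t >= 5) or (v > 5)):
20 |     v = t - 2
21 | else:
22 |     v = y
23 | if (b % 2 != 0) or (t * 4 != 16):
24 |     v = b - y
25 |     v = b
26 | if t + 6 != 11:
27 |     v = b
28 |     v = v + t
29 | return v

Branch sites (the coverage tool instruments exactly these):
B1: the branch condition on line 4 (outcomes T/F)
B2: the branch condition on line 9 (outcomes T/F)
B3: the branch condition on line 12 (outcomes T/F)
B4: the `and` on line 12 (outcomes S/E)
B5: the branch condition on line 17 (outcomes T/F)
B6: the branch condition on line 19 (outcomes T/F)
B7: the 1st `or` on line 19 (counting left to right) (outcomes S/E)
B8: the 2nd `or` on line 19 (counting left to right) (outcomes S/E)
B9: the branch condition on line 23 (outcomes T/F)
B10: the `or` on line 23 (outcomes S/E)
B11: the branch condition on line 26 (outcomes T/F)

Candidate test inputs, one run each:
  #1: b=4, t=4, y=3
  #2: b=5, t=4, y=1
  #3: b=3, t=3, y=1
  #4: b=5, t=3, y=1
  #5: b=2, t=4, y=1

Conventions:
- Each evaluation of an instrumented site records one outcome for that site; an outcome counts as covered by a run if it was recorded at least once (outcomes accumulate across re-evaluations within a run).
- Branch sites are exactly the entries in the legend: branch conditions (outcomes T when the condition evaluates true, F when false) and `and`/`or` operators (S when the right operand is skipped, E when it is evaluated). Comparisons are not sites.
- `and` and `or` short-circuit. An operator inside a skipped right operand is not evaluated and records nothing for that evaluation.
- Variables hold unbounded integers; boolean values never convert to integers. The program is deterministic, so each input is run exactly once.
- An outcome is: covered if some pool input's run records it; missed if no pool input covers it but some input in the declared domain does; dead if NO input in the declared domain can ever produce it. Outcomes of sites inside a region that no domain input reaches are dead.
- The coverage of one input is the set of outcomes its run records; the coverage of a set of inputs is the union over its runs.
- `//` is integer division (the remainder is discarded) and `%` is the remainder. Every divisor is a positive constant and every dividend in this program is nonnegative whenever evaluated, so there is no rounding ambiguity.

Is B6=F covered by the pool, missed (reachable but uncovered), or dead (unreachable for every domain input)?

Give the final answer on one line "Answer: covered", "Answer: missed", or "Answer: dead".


B6=F is recorded by pool input(s) 1 -> covered
Answer: covered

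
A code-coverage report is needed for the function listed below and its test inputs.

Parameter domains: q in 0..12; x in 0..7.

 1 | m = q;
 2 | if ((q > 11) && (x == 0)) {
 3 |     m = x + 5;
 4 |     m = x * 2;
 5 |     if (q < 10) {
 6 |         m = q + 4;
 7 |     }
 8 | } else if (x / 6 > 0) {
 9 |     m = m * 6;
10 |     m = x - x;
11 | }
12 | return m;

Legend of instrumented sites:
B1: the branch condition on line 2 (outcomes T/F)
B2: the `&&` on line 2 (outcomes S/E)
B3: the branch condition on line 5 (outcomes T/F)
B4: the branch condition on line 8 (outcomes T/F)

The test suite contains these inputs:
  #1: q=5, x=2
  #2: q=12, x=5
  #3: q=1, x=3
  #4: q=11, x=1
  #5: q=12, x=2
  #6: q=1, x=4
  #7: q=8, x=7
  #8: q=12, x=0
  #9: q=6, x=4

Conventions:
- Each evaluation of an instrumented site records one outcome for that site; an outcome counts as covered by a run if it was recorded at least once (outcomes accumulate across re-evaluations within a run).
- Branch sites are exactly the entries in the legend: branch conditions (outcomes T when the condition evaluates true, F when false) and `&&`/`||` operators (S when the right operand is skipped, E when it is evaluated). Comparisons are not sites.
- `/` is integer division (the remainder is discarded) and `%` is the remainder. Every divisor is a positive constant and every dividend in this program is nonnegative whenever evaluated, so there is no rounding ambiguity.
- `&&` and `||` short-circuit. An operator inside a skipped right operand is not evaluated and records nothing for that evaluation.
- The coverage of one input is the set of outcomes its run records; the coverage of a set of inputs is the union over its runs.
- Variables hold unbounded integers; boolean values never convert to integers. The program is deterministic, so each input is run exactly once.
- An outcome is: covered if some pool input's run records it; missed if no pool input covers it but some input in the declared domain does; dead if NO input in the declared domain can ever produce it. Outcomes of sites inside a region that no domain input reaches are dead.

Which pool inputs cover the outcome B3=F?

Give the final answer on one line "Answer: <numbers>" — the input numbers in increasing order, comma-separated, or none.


input #1 (q=5, x=2): does not produce B3=F
input #2 (q=12, x=5): does not produce B3=F
input #3 (q=1, x=3): does not produce B3=F
input #4 (q=11, x=1): does not produce B3=F
input #5 (q=12, x=2): does not produce B3=F
input #6 (q=1, x=4): does not produce B3=F
input #7 (q=8, x=7): does not produce B3=F
input #8 (q=12, x=0): produces B3=F
input #9 (q=6, x=4): does not produce B3=F
Answer: 8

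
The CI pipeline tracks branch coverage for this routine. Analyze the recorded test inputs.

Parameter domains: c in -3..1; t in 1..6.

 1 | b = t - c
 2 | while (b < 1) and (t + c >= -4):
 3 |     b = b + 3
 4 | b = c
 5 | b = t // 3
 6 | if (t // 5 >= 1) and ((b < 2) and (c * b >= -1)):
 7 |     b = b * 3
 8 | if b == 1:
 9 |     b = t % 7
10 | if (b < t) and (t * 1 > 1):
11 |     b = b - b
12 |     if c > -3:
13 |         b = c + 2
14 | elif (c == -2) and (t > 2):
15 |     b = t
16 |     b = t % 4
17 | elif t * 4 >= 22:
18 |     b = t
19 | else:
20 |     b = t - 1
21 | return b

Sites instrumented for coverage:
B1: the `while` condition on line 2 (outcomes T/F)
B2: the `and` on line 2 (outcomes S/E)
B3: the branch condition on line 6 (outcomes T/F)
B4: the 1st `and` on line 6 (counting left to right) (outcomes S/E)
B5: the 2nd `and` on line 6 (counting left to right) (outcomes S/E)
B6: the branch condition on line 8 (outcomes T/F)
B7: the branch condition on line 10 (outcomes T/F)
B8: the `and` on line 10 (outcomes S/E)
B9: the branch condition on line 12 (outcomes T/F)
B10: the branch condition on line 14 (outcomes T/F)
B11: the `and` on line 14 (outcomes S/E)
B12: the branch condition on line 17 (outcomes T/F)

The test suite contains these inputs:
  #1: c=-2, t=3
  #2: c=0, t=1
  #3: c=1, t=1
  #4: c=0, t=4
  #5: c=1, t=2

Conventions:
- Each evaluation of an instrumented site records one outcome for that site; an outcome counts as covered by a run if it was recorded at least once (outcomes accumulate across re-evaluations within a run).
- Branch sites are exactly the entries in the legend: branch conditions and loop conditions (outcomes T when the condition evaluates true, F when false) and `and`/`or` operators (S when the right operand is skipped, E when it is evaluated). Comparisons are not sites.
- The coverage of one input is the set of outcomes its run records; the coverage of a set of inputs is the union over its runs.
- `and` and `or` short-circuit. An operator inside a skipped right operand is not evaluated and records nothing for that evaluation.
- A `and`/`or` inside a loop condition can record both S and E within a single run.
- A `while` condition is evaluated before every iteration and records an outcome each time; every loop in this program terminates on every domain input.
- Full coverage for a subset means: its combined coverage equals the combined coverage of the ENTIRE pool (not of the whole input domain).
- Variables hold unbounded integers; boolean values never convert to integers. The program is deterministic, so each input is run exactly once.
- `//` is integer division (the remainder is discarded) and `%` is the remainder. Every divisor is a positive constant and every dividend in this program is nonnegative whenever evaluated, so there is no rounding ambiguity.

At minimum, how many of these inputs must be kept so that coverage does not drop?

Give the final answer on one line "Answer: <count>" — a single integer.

run #1 (c=-2, t=3) runs B2->S, B1->F, B4->S, B3->F, B6->T, B8->S, B7->F, B11->E, B10->T; records B1=F, B2=S, B3=F, B4=S, B6=T, B7=F, B8=S, B10=T, B11=E
run #2 (c=0, t=1) runs B2->S, B1->F, B4->S, B3->F, B6->F, B8->E, B7->F, B11->S, B10->F, B12->F; records B1=F, B2=S, B3=F, B4=S, B6=F, B7=F, B8=E, B10=F, B11=S, B12=F
run #3 (c=1, t=1) runs B2->E, B1->T, B2->S, B1->F, B4->S, B3->F, B6->F, B8->E, B7->F, B11->S, B10->F, B12->F; records B1=T, B1=F, B2=S, B2=E, B3=F, B4=S, B6=F, B7=F, B8=E, B10=F, B11=S, B12=F
run #4 (c=0, t=4) runs B2->S, B1->F, B4->S, B3->F, B6->T, B8->S, B7->F, B11->S, B10->F, B12->F; records B1=F, B2=S, B3=F, B4=S, B6=T, B7=F, B8=S, B10=F, B11=S, B12=F
run #5 (c=1, t=2) runs B2->S, B1->F, B4->S, B3->F, B6->F, B8->E, B7->T, B9->T; records B1=F, B2=S, B3=F, B4=S, B6=F, B7=T, B8=E, B9=T
the full pool covers 18 outcomes: B1=T, B1=F, B2=S, B2=E, B3=F, B4=S, B6=T, B6=F, B7=T, B7=F, B8=S, B8=E, B9=T, B10=T, B10=F, B11=S, B11=E, B12=F
checked all size-1 subsets: none covers 18 outcomes (max 12/18)
checked all size-2 subsets: none covers 18 outcomes (max 16/18)
size 3: inputs {1, 3, 5} cover all 18 outcomes, and no lexicographically smaller subset of this size does

Answer: 3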